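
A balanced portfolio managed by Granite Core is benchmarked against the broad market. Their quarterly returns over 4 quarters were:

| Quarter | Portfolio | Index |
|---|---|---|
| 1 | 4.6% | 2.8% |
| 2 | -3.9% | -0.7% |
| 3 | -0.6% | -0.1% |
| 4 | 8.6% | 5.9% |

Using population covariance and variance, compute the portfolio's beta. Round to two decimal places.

r̄p = 2.1750%,  r̄m = 1.9750%
Cov = Σ(rp − r̄p)(rm − r̄m) / 4 = 12.3069
Var(rm) = Σ(rm − r̄m)² / 4 = 6.8869
β = Cov / Var = 12.3069 / 6.8869 = 1.7870

1.79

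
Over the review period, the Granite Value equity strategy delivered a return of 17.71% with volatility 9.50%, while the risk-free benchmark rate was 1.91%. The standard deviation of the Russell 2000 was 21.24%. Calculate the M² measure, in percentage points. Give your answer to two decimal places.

37.24

Sharpe = (Rp − Rf) / σp = (17.71% − 1.91%) / 9.50% = 1.6632
M² = Rf + Sharpe × σm = 1.91% + 1.6632 × 21.24% = 37.2364%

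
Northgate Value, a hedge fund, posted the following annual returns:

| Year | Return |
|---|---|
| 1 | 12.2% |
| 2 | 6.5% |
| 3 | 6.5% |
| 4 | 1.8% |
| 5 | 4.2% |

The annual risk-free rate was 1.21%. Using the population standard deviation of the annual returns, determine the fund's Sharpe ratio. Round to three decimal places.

1.458

μ = (12.2 + 6.5 + 6.5 + 1.8 + 4.2) / 5 = 31.20 / 5 = 6.2400%
Population σ = √[Σ(r − μ)² / 5] = √[59.5320 / 5] = √11.9064 = 3.4506%
Sharpe = (μ − rf) / σ = (6.2400 − 1.21) / 3.4506 = 5.0300 / 3.4506 = 1.4577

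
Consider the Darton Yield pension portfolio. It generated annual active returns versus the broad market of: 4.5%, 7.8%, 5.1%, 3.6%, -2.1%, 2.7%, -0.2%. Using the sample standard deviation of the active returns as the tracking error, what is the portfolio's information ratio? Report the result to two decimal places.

μ = (4.5 + 7.8 + 5.1 + 3.6 − 2.1 + 2.7 − 0.2) / 7 = 21.40 / 7 = 3.0571%
Sample σ = √[Σ(r − μ)² / 6] = √[66.3771 / 6] = √11.0629 = 3.3261%
IR = μ / tracking error = 3.0571 / 3.3261 = 0.9191

0.92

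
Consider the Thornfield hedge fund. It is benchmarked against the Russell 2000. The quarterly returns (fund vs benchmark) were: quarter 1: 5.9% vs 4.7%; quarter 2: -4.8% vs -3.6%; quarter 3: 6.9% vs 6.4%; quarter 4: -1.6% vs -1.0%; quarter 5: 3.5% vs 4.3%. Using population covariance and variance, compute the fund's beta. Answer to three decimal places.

r̄p = 1.9800%,  r̄m = 2.1600%
Cov = Σ(rp − r̄p)(rm − r̄m) / 5 = 16.8872
Var(rm) = Σ(rm − r̄m)² / 5 = 14.4344
β = Cov / Var = 16.8872 / 14.4344 = 1.1699

1.170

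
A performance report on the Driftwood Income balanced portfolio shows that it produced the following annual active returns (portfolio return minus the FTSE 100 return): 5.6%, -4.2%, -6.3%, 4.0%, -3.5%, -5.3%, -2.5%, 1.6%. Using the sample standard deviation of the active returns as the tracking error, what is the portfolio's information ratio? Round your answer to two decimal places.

-0.30

r̄ = (5.6 − 4.2 − 6.3 + 4 − 3.5 − 5.3 − 2.5 + 1.6) / 8 = -1.3250%
Sample std dev = √[139.7950 / 7] = 4.4689%
IR = r̄ / tracking error = -1.3250 / 4.4689 = -0.2965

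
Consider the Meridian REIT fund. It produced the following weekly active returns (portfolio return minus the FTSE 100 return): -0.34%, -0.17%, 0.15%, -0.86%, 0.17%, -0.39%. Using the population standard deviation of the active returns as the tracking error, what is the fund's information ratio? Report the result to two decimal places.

-0.68

μ = (-0.34 − 0.17 + 0.15 − 0.86 + 0.17 − 0.39) / 6 = -1.440 / 6 = -0.2400%
Population σ = √[Σ(r − μ)² / 6] = √[0.7420 / 6] = √0.1237 = 0.3517%
IR = μ / tracking error = -0.2400 / 0.3517 = -0.6824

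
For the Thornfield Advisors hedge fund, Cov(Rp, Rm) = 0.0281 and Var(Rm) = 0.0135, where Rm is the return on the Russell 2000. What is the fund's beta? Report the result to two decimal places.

β = Cov(Rp, Rm) / Var(Rm) = 0.0281 / 0.0135 = 2.0815

2.08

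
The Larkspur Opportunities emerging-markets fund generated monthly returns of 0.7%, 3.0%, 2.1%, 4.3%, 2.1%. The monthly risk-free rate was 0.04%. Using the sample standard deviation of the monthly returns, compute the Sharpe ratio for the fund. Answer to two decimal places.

r̄ = (0.7 + 3 + 2.1 + 4.3 + 2.1) / 5 = 12.20 / 5 = 2.4400%
Σ(r − r̄)² = (0.7 − 2.4400)² + (3 − 2.4400)² + (2.1 − 2.4400)² + … = 7.0320
σ = √[7.0320 / 4] = 1.3259%
Sharpe = (r̄ − rf) / σ = (2.4400 − 0.04) / 1.3259 = 2.4000 / 1.3259 = 1.8101

1.81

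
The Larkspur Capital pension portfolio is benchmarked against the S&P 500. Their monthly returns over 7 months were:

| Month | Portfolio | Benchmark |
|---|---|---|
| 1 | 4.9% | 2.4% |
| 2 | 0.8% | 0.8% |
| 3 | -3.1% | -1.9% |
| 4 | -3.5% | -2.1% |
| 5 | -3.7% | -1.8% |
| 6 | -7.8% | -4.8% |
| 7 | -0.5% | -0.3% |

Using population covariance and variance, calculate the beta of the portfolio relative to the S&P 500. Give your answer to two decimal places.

1.72

r̄p = -1.8429%,  r̄m = -1.1000%
Cov = Σ(rp − r̄p)(rm − r̄m) / 7 = 7.9571
Var(rm) = Σ(rm − r̄m)² / 7 = 4.6171
β = Cov / Var = 7.9571 / 4.6171 = 1.7234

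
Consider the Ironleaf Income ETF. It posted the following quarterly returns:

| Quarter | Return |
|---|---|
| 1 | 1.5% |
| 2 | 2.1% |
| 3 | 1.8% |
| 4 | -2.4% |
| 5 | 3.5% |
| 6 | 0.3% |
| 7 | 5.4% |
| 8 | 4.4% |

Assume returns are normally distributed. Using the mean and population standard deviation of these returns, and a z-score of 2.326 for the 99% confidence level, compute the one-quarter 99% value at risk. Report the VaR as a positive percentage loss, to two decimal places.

3.26

r̄ = (1.5 + 2.1 + 1.8 − 2.4 + 3.5 + 0.3 + 5.4 + 4.4) / 8 = 16.60 / 8 = 2.0750%
Population std dev = √[42.0750 / 8] = 2.2933%
VaR = −(r̄ − z·σ) = −(2.0750 − 2.326 × 2.2933) = −(-3.2592) = 3.2592%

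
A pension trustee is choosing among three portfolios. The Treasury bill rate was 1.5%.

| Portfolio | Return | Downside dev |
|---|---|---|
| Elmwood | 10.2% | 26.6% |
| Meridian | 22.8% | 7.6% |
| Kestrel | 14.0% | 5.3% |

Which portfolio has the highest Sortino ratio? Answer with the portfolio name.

Meridian

Elmwood: Sortino ratio = (10.2% − 1.5%) / 26.6% = 0.327
Meridian: Sortino ratio = (22.8% − 1.5%) / 7.6% = 2.803
Kestrel: Sortino ratio = (14.0% − 1.5%) / 5.3% = 2.358
Highest: Meridian (2.803).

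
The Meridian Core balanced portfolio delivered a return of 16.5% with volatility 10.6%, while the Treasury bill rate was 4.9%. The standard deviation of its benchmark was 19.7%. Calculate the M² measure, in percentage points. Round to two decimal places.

Sharpe = (Rp − Rf) / σp = (16.5% − 4.9%) / 10.6% = 1.0943
M² = Rf + Sharpe × σm = 4.9% + 1.0943 × 19.7% = 26.4577%

26.46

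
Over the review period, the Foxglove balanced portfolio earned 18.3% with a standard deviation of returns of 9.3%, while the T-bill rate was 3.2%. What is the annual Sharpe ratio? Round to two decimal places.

Sharpe = (Rp − Rf) / σp = (18.3% − 3.2%) / 9.3% = 15.10% / 9.3% = 1.6237

1.62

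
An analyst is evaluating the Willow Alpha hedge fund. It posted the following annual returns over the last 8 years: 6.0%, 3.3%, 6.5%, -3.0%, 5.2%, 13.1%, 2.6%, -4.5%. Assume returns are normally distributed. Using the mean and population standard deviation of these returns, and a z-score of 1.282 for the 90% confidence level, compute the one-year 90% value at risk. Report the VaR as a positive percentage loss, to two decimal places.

μ = (6 + 3.3 + 6.5 − 3 + 5.2 + 13.1 + 2.6 − 4.5) / 8 = 3.6500%
Population σ = √[Σ(r − μ)² / 8] = √[217.2200 / 8] = √27.1525 = 5.2108%
VaR = −(μ − z·σ) = −(3.6500 − 1.282 × 5.2108) = −(-3.0302) = 3.0302%

3.03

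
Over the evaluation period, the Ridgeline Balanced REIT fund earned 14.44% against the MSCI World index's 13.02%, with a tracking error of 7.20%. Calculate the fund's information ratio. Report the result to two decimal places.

0.20

IR = (Rp − Rb) / TE = (14.44% − 13.02%) / 7.20% = 1.42% / 7.20% = 0.1972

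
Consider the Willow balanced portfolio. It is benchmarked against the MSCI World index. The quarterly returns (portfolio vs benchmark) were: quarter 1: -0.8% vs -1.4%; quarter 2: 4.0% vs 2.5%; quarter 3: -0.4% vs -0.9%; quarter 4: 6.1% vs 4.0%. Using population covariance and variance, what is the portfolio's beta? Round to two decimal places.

r̄p = 2.2250%,  r̄m = 1.0500%
Cov = Σ(rp − r̄p)(rm − r̄m) / 4 = 6.6338
Var(rm) = Σ(rm − r̄m)² / 4 = 5.1525
β = Cov / Var = 6.6338 / 5.1525 = 1.2875

1.29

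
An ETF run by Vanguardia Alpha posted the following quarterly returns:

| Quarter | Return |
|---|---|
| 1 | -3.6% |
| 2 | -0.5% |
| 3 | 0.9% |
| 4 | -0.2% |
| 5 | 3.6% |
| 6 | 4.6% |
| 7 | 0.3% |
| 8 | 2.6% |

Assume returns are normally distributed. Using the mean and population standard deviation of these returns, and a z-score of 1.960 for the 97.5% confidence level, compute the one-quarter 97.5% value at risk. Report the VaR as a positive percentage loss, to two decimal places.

3.82

μ = (-3.6 − 0.5 + 0.9 − 0.2 + 3.6 + 4.6 + 0.3 + 2.6) / 8 = 0.9625%
Population σ = √[Σ(r − μ)² / 8] = √[47.6188 / 8] = √5.9524 = 2.4398%
VaR = −(μ − z·σ) = −(0.9625 − 1.960 × 2.4398) = −(-3.8195) = 3.8195%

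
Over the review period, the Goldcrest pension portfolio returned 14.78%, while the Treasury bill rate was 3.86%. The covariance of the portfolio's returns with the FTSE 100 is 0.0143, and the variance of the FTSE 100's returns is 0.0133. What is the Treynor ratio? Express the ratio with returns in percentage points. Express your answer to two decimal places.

β = Cov / Var = 0.0143 / 0.0133 = 1.0752
Treynor = (Rp − Rf) / β = (14.78% − 3.86%) / 1.0752 = 10.92 / 1.0752 = 10.1563

10.16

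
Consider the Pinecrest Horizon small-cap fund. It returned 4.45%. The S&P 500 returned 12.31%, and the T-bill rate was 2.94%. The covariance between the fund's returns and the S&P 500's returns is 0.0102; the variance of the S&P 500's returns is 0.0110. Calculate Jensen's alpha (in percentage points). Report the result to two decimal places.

-7.18

β = Cov / Var = 0.0102 / 0.0110 = 0.9273
E[R] = Rf + β(Rm − Rf) = 2.94% + 0.9273 × (12.31% − 2.94%) = 11.6288%
α = Rp − E[R] = 4.45% − 11.6288% = -7.1788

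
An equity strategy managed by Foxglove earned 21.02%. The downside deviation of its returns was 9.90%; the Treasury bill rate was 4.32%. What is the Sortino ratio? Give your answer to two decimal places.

1.69

Sortino = (Rp − Rf) / σd = (21.02% − 4.32%) / 9.90% = 16.70% / 9.90% = 1.6869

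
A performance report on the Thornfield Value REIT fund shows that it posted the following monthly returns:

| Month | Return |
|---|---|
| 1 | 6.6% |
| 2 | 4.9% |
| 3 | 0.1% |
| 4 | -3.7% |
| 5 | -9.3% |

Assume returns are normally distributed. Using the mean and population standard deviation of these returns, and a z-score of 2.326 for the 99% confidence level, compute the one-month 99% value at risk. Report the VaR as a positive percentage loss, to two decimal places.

Mean return μ = -1.40 / 5 = -0.2800%
Σ(r − μ)² = (6.6 − (-0.2800))² + (4.9 − (-0.2800))² + … = 167.3680
σ = √[167.3680 / 5] = 5.7856%
VaR = −(μ − z·σ) = −(-0.2800 − 2.326 × 5.7856) = −(-13.7373) = 13.7373%

13.74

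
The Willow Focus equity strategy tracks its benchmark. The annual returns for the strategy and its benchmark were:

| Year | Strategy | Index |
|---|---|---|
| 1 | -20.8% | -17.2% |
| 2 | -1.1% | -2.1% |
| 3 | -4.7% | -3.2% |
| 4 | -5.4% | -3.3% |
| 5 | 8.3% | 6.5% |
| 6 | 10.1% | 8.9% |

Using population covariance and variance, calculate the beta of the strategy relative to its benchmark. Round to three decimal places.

r̄p = -2.2667%,  r̄m = -1.7333%
Cov = Σ(rp − r̄p)(rm − r̄m) / 6 = 85.5328
Var(rm) = Σ(rm − r̄m)² / 6 = 70.8022
β = Cov / Var = 85.5328 / 70.8022 = 1.2081

1.208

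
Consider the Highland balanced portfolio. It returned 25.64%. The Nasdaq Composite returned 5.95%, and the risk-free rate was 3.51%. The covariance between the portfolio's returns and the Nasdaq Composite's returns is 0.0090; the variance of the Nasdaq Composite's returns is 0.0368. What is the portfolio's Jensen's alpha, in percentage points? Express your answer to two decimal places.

21.53

β = Cov / Var = 0.0090 / 0.0368 = 0.2446
E[R] = Rf + β(Rm − Rf) = 3.51% + 0.2446 × (5.95% − 3.51%) = 4.1068%
α = Rp − E[R] = 25.64% − 4.1068% = 21.5332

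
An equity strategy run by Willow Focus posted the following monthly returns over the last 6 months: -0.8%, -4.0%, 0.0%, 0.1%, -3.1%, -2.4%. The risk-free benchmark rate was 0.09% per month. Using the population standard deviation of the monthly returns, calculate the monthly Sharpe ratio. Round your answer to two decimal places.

-1.14

Mean return r̄ = -10.20 / 6 = -1.7000%
Population std dev = √[14.6800 / 6] = 1.5642%
Sharpe = (r̄ − rf) / σ = (-1.7000 − 0.09) / 1.5642 = -1.7900 / 1.5642 = -1.1444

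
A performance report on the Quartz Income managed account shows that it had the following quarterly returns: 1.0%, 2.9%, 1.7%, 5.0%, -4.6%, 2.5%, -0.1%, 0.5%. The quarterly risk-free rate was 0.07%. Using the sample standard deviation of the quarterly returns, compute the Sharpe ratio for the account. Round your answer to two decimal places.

Mean return r̄ = 8.90 / 8 = 1.1125%
Sample σ = √[Σ(r − r̄)² / 7] = √[55.0688 / 7] = √7.8670 = 2.8048%
Sharpe = (r̄ − rf) / σ = (1.1125 − 0.07) / 2.8048 = 1.0425 / 2.8048 = 0.3717

0.37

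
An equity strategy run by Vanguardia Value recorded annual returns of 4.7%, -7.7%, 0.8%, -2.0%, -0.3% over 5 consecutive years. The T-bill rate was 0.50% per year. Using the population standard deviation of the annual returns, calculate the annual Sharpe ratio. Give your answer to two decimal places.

μ = (4.7 − 7.7 + 0.8 − 2 − 0.3) / 5 = -0.9000%
Σ(r − μ)² = (4.7 − (-0.9000))² + (-7.7 − (-0.9000))² + (0.8 − (-0.9000))² + … = 82.0600
σ = √[82.0600 / 5] = 4.0512%
Sharpe = (μ − rf) / σ = (-0.9000 − 0.5) / 4.0512 = -1.4000 / 4.0512 = -0.3456

-0.35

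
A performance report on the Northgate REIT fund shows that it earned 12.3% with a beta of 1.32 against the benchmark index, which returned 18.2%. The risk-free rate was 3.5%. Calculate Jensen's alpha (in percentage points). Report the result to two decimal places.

CAPM expected return = Rf + β(Rm − Rf) = 3.5% + 1.32 × (18.2% − 3.5%) = 3.5 + 1.32 × 14.70 = 22.9040%
Jensen's α = Rp − E[R] = 12.3% − 22.9040% = -10.6040

-10.60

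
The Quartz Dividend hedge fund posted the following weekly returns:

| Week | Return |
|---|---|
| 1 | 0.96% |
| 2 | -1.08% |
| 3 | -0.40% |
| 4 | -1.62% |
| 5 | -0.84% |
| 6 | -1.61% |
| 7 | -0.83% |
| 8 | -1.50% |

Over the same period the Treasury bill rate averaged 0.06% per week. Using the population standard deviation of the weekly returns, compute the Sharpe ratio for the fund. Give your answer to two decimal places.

-1.16

r̄ = (0.96 − 1.08 − 0.4 − 1.62 − 0.84 − 1.61 − 0.83 − 1.5) / 8 = -6.920 / 8 = -0.8650%
Population std dev = √[5.1232 / 8] = 0.8002%
Sharpe = (r̄ − rf) / σ = (-0.8650 − 0.06) / 0.8002 = -0.9250 / 0.8002 = -1.1560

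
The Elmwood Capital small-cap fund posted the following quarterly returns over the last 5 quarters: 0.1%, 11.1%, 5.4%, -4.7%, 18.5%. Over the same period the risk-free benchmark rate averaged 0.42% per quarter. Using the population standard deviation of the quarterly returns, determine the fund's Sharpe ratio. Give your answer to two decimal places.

r̄ = (0.1 + 11.1 + 5.4 − 4.7 + 18.5) / 5 = 6.0800%
Population std dev = √[331.8880 / 5] = 8.1472%
Sharpe = (r̄ − rf) / σ = (6.0800 − 0.42) / 8.1472 = 5.6600 / 8.1472 = 0.6947

0.69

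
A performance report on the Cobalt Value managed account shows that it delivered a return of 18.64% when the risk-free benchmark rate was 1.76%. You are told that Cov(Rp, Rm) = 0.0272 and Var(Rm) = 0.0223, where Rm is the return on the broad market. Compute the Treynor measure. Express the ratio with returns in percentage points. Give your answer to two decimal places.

β = Cov / Var = 0.0272 / 0.0223 = 1.2197
Treynor = (Rp − Rf) / β = (18.64% − 1.76%) / 1.2197 = 16.88 / 1.2197 = 13.8395

13.84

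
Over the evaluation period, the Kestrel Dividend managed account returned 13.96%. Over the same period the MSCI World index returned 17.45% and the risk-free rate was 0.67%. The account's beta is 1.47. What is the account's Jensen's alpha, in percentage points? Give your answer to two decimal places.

CAPM expected return = Rf + β(Rm − Rf) = 0.67% + 1.47 × (17.45% − 0.67%) = 0.67 + 1.47 × 16.78 = 25.3366%
Jensen's α = Rp − E[R] = 13.96% − 25.3366% = -11.3766

-11.38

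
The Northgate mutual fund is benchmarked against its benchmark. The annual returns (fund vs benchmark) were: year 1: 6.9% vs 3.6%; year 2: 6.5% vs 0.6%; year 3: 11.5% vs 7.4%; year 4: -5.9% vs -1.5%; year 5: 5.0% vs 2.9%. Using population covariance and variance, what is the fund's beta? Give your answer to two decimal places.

1.66

r̄p = 4.8000%,  r̄m = 2.6000%
Cov = Σ(rp − r̄p)(rm − r̄m) / 5 = 14.9580
Var(rm) = Σ(rm − r̄m)² / 5 = 8.9880
β = Cov / Var = 14.9580 / 8.9880 = 1.6642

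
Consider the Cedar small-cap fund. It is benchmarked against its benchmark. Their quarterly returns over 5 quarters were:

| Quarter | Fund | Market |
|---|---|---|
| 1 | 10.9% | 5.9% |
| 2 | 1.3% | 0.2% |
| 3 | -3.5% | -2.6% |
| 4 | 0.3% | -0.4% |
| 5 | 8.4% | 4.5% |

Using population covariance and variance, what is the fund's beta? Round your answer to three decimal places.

1.682

r̄p = 3.4800%,  r̄m = 1.5200%
Cov = Σ(rp − r̄p)(rm − r̄m) / 5 = 16.9804
Var(rm) = Σ(rm − r̄m)² / 5 = 10.0936
β = Cov / Var = 16.9804 / 10.0936 = 1.6823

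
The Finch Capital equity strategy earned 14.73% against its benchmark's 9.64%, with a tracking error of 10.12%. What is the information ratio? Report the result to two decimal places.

0.50

IR = (Rp − Rb) / TE = (14.73% − 9.64%) / 10.12% = 5.09% / 10.12% = 0.5030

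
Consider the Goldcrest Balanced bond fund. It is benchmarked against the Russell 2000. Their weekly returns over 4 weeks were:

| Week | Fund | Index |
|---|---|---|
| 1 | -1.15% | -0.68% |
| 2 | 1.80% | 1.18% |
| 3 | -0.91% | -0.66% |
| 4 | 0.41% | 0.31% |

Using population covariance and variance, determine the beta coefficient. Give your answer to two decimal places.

1.52

r̄p = 0.0375%,  r̄m = 0.0375%
Cov = Σ(rp − r̄p)(rm − r̄m) / 4 = 0.9070
Var(rm) = Σ(rm − r̄m)² / 4 = 0.5952
β = Cov / Var = 0.9070 / 0.5952 = 1.5239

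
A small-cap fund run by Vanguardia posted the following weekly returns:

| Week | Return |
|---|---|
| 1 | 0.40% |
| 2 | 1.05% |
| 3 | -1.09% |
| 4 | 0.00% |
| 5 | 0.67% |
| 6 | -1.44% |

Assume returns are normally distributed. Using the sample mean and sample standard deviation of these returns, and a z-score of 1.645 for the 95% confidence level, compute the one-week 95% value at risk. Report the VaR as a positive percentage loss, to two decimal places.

r̄ = (0.4 + 1.05 − 1.09 + 0 + 0.67 − 1.44) / 6 = -0.410 / 6 = -0.0683%
Sample std dev = √[4.9451 / 5] = 0.9945%
VaR = −(r̄ − z·σ) = −(-0.0683 − 1.645 × 0.9945) = −(-1.7043) = 1.7043%

1.70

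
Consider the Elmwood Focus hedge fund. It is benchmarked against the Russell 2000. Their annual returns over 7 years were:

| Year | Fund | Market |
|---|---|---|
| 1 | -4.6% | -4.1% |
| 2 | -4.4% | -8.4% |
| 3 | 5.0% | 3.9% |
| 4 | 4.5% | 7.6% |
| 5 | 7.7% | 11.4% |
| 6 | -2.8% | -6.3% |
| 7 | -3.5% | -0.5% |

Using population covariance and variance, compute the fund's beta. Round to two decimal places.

0.66

r̄p = 0.2714%,  r̄m = 0.5143%
Cov = Σ(rp − r̄p)(rm − r̄m) / 7 = 30.8161
Var(rm) = Σ(rm − r̄m)² / 7 = 46.9127
β = Cov / Var = 30.8161 / 46.9127 = 0.6569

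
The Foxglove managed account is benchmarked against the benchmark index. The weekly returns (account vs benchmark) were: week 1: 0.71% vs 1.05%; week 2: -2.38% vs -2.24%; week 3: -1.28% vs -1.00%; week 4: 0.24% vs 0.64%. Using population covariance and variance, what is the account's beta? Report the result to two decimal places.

0.93

r̄p = -0.6775%,  r̄m = -0.3875%
Cov = Σ(rp − r̄p)(rm − r̄m) / 4 = 1.6150
Var(rm) = Σ(rm − r̄m)² / 4 = 1.7323
β = Cov / Var = 1.6150 / 1.7323 = 0.9323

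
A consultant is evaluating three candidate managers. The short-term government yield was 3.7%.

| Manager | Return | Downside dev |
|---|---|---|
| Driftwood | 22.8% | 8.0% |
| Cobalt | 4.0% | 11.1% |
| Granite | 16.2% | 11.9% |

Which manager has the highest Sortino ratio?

Driftwood

Driftwood: Sortino ratio = (22.8% − 3.7%) / 8.0% = 2.388
Cobalt: Sortino ratio = (4.0% − 3.7%) / 11.1% = 0.027
Granite: Sortino ratio = (16.2% − 3.7%) / 11.9% = 1.050
Highest: Driftwood (2.388).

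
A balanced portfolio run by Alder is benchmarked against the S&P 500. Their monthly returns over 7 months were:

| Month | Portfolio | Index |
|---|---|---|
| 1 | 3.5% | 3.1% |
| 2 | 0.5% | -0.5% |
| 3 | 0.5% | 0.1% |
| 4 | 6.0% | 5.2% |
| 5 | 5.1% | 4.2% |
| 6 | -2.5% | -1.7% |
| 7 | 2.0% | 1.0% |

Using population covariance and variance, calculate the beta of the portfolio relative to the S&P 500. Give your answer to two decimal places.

r̄p = 2.1571%,  r̄m = 1.6286%
Cov = Σ(rp − r̄p)(rm − r̄m) / 7 = 6.4184
Var(rm) = Σ(rm − r̄m)² / 7 = 5.6963
β = Cov / Var = 6.4184 / 5.6963 = 1.1268

1.13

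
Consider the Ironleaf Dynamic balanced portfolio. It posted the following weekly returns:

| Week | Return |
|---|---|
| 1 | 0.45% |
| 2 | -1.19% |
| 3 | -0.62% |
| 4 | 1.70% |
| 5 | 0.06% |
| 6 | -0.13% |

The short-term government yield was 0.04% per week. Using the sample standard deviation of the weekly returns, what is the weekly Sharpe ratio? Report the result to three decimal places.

0.005

μ = (0.45 − 1.19 − 0.62 + 1.7 + 0.06 − 0.13) / 6 = 0.270 / 6 = 0.0450%
Sample std dev = √[4.9014 / 5] = 0.9901%
Sharpe = (μ − rf) / σ = (0.0450 − 0.04) / 0.9901 = 0.0050 / 0.9901 = 0.0050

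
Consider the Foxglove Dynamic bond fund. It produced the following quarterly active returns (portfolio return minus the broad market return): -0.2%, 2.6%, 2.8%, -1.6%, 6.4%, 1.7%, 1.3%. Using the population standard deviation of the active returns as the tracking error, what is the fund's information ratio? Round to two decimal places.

0.79

μ = (-0.2 + 2.6 + 2.8 − 1.6 + 6.4 + 1.7 + 1.3) / 7 = 1.8571%
Population std dev = √[38.5971 / 7] = 2.3482%
IR = μ / tracking error = 1.8571 / 2.3482 = 0.7909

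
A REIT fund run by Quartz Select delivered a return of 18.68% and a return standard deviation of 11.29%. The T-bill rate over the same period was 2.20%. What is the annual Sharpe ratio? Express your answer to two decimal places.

1.46

Sharpe = (Rp − Rf) / σp = (18.68% − 2.20%) / 11.29% = 16.48% / 11.29% = 1.4597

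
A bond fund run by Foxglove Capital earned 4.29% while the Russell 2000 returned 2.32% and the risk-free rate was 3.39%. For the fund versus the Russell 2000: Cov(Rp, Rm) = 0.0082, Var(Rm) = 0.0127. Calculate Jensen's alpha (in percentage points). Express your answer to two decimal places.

β = Cov / Var = 0.0082 / 0.0127 = 0.6457
E[R] = Rf + β(Rm − Rf) = 3.39% + 0.6457 × (2.32% − 3.39%) = 2.6991%
α = Rp − E[R] = 4.29% − 2.6991% = 1.5909

1.59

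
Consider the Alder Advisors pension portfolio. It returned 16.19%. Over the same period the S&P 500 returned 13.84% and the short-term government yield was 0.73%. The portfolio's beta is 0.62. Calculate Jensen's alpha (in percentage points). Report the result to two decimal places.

7.33

CAPM expected return = Rf + β(Rm − Rf) = 0.73% + 0.62 × (13.84% − 0.73%) = 0.73 + 0.62 × 13.11 = 8.8582%
Jensen's α = Rp − E[R] = 16.19% − 8.8582% = 7.3318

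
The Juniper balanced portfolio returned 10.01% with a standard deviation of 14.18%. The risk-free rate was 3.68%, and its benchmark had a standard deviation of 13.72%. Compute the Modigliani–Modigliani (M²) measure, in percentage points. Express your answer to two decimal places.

9.80

Sharpe = (Rp − Rf) / σp = (10.01% − 3.68%) / 14.18% = 0.4464
M² = Rf + Sharpe × σm = 3.68% + 0.4464 × 13.72% = 9.8046%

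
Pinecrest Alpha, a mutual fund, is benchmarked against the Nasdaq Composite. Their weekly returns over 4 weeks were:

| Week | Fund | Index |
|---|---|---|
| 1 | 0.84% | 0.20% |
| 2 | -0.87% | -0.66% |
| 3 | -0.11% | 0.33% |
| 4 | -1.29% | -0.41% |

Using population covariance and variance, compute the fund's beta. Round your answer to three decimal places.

r̄p = -0.3575%,  r̄m = -0.1350%
Cov = Σ(rp − r̄p)(rm − r̄m) / 4 = 0.2604
Var(rm) = Σ(rm − r̄m)² / 4 = 0.1699
β = Cov / Var = 0.2604 / 0.1699 = 1.5327

1.533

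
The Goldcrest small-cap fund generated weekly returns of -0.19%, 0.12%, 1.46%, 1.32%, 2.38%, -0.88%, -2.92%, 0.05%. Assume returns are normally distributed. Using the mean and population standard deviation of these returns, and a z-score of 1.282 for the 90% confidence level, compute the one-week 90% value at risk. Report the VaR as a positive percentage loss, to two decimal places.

r̄ = (-0.19 + 0.12 + 1.46 + 1.32 + 2.38 − 0.88 − 2.92 + 0.05) / 8 = 1.340 / 8 = 0.1675%
Population σ = √[Σ(r − r̄)² / 8] = √[18.6678 / 8] = √2.3335 = 1.5276%
VaR = −(r̄ − z·σ) = −(0.1675 − 1.282 × 1.5276) = −(-1.7909) = 1.7909%

1.79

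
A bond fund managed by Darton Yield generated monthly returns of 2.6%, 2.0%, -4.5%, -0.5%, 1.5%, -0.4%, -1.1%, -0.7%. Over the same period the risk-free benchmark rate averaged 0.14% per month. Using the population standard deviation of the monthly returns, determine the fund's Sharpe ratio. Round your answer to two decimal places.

Mean return r̄ = -1.10 / 8 = -0.1375%
Population std dev = √[35.2188 / 8] = 2.0982%
Sharpe = (r̄ − rf) / σ = (-0.1375 − 0.14) / 2.0982 = -0.2775 / 2.0982 = -0.1323

-0.13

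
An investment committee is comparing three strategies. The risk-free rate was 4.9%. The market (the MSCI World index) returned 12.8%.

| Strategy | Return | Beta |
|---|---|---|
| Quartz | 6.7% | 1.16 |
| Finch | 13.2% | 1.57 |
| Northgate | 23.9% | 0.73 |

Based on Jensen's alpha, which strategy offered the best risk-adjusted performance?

Quartz: α = 6.7% − [4.9% + 1.16 × (12.8% − 4.9%)] = -7.364
Finch: α = 13.2% − [4.9% + 1.57 × (12.8% − 4.9%)] = -4.103
Northgate: α = 23.9% − [4.9% + 0.73 × (12.8% − 4.9%)] = 13.233
Highest: Northgate (13.233).

Northgate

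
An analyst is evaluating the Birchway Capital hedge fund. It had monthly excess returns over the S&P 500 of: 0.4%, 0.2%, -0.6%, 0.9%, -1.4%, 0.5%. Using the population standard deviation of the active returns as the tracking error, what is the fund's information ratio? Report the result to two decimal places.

r̄ = (0.4 + 0.2 − 0.6 + 0.9 − 1.4 + 0.5) / 6 = 0.0000%
Σ(r − r̄)² = (0.4 − 0.0000)² + (0.2 − 0.0000)² + … = 3.5800
population σ = √(3.5800 / 6) = √0.5967 = 0.7725%
IR = r̄ / tracking error = 0.0000 / 0.7725 = 0.0000

0.00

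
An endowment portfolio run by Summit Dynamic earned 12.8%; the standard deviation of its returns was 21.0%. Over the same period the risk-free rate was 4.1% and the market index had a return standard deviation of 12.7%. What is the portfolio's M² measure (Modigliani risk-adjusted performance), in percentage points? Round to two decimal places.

9.36

Sharpe = (Rp − Rf) / σp = (12.8% − 4.1%) / 21.0% = 0.4143
M² = Rf + Sharpe × σm = 4.1% + 0.4143 × 12.7% = 9.3616%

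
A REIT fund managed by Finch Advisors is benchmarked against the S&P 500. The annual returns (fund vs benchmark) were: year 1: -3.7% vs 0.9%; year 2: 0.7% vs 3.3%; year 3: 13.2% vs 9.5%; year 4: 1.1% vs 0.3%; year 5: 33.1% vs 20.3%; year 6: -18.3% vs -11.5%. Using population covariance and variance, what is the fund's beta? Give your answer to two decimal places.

1.62

r̄p = 4.3500%,  r̄m = 3.8000%
Cov = Σ(rp − r̄p)(rm − r̄m) / 6 = 151.3183
Var(rm) = Σ(rm − r̄m)² / 6 = 93.2900
β = Cov / Var = 151.3183 / 93.2900 = 1.6220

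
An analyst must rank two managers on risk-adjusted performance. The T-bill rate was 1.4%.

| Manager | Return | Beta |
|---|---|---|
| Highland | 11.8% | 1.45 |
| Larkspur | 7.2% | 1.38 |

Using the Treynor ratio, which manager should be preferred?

Highland: Treynor = (11.8% − 1.4%) / 1.45 = 7.172
Larkspur: Treynor = (7.2% − 1.4%) / 1.38 = 4.203
Highest: Highland (7.172).

Highland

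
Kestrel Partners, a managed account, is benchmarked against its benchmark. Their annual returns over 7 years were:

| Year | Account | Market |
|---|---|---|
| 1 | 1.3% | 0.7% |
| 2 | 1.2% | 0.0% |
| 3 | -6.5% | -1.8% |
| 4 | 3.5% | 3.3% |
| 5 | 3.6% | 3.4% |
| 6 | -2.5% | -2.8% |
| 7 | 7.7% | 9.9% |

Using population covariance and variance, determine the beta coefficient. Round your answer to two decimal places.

0.96

r̄p = 1.1857%,  r̄m = 1.8143%
Cov = Σ(rp − r̄p)(rm − r̄m) / 7 = 14.9388
Var(rm) = Σ(rm − r̄m)² / 7 = 15.5698
β = Cov / Var = 14.9388 / 15.5698 = 0.9595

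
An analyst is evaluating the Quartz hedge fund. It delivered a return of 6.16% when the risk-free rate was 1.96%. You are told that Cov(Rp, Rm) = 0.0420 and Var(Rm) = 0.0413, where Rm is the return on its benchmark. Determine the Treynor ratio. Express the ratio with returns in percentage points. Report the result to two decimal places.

4.13

β = Cov / Var = 0.0420 / 0.0413 = 1.0169
Treynor = (Rp − Rf) / β = (6.16% − 1.96%) / 1.0169 = 4.20 / 1.0169 = 4.1302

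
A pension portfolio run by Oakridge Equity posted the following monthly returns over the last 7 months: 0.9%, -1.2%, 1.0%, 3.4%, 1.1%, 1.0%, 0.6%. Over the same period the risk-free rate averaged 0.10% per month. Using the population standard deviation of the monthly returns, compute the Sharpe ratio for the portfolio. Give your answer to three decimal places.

r̄ = (0.9 − 1.2 + 1 + 3.4 + 1.1 + 1 + 0.6) / 7 = 0.9714%
Σ(r − r̄)² = (0.9 − 0.9714)² + (-1.2 − 0.9714)² + (1 − 0.9714)² + … = 10.7743
σ = √[10.7743 / 7] = 1.2406%
Sharpe = (r̄ − rf) / σ = (0.9714 − 0.1) / 1.2406 = 0.8714 / 1.2406 = 0.7024

0.702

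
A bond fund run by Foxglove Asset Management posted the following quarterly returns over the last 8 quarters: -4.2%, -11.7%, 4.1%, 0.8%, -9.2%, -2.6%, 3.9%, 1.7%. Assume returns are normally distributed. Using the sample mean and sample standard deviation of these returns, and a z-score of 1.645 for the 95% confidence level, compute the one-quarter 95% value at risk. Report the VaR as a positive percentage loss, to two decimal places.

11.87

Mean return μ = -17.20 / 8 = -2.1500%
Σ(r − μ)² = (-4.2 − (-2.1500))² + (-11.7 − (-2.1500))² + … = 244.5000
σ = √[244.5000 / 7] = 5.9100%
VaR = −(μ − z·σ) = −(-2.1500 − 1.645 × 5.9100) = −(-11.8720) = 11.8720%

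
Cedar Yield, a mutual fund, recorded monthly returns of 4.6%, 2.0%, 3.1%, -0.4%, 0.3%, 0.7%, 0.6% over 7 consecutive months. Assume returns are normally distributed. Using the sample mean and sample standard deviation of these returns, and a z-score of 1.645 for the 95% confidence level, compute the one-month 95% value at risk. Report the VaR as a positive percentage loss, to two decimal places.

1.36

r̄ = (4.6 + 2 + 3.1 − 0.4 + 0.3 + 0.7 + 0.6) / 7 = 1.5571%
Σ(r − r̄)² = (4.6 − 1.5571)² + (2 − 1.5571)² + (3.1 − 1.5571)² + … = 18.8971
sample σ = √(18.8971 / 6) = √3.1495 = 1.7747%
VaR = −(r̄ − z·σ) = −(1.5571 − 1.645 × 1.7747) = −(-1.3623) = 1.3623%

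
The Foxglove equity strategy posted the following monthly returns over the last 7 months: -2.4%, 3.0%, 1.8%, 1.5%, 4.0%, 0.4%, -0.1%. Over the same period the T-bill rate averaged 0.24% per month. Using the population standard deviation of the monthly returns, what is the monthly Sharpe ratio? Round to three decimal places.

μ = (-2.4 + 3 + 1.8 + 1.5 + 4 + 0.4 − 0.1) / 7 = 1.1714%
Σ(r − μ)² = 26.8143; population σ = √(26.8143/7) = 1.9572%
Sharpe = (μ − rf) / σ = (1.1714 − 0.24) / 1.9572 = 0.9314 / 1.9572 = 0.4759

0.476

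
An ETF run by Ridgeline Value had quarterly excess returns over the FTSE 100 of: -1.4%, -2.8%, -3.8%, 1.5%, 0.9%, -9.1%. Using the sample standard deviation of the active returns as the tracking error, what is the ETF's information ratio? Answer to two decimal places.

-0.64

Mean return r̄ = -14.70 / 6 = -2.4500%
Σ(r − r̄)² = 74.0950; sample σ = √(74.0950/5) = 3.8495%
IR = r̄ / tracking error = -2.4500 / 3.8495 = -0.6364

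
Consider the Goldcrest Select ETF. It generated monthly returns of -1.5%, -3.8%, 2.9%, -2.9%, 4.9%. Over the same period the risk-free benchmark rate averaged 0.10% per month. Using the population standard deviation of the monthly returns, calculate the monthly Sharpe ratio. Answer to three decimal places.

μ = (-1.5 − 3.8 + 2.9 − 2.9 + 4.9) / 5 = -0.0800%
Population std dev = √[57.4880 / 5] = 3.3908%
Sharpe = (μ − rf) / σ = (-0.0800 − 0.1) / 3.3908 = -0.1800 / 3.3908 = -0.0531

-0.053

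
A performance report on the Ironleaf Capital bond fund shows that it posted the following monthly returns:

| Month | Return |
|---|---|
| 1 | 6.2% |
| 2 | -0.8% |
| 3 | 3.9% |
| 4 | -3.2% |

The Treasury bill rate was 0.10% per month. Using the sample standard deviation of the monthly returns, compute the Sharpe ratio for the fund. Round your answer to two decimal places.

Mean return r̄ = 6.10 / 4 = 1.5250%
Σ(r − r̄)² = 55.2275; sample σ = √(55.2275/3) = 4.2906%
Sharpe = (r̄ − rf) / σ = (1.5250 − 0.1) / 4.2906 = 1.4250 / 4.2906 = 0.3321

0.33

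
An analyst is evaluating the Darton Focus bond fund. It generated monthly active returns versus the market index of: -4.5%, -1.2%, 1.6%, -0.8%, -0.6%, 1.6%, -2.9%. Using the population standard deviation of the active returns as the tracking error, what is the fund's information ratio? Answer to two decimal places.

-0.47

Mean return r̄ = -6.80 / 7 = -0.9714%
Population σ = √[Σ(r − r̄)² / 7] = √[29.6143 / 7] = √4.2306 = 2.0568%
IR = r̄ / tracking error = -0.9714 / 2.0568 = -0.4723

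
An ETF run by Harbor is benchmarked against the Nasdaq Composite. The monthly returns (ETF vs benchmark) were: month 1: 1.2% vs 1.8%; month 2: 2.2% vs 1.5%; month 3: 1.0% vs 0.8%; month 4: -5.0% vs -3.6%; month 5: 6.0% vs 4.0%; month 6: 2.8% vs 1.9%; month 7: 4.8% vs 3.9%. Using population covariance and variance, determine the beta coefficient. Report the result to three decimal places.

r̄p = 1.8571%,  r̄m = 1.4714%
Cov = Σ(rp − r̄p)(rm − r̄m) / 7 = 7.5959
Var(rm) = Σ(rm − r̄m)² / 7 = 5.5363
β = Cov / Var = 7.5959 / 5.5363 = 1.3720

1.372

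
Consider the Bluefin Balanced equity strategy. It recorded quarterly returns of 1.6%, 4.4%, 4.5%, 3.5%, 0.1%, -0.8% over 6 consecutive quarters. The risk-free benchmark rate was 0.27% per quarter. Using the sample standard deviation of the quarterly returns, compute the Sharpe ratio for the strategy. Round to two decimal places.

μ = (1.6 + 4.4 + 4.5 + 3.5 + 0.1 − 0.8) / 6 = 2.2167%
Sample std dev = √[25.5883 / 5] = 2.2622%
Sharpe = (μ − rf) / σ = (2.2167 − 0.27) / 2.2622 = 1.9467 / 2.2622 = 0.8605

0.86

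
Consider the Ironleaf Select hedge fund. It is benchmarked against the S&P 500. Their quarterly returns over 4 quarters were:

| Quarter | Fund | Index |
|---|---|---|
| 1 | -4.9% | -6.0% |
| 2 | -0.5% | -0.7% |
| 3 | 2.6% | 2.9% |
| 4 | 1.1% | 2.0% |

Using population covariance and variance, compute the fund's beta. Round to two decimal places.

r̄p = -0.4250%,  r̄m = -0.4500%
Cov = Σ(rp − r̄p)(rm − r̄m) / 4 = 9.6813
Var(rm) = Σ(rm − r̄m)² / 4 = 12.0225
β = Cov / Var = 9.6813 / 12.0225 = 0.8053

0.81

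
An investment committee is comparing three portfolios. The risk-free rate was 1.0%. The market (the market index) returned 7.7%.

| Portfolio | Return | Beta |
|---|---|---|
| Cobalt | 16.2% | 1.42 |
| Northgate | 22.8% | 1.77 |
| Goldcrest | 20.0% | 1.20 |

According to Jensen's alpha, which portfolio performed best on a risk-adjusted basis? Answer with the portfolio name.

Goldcrest

Cobalt: α = 16.2% − [1.0% + 1.42 × (7.7% − 1.0%)] = 5.686
Northgate: α = 22.8% − [1.0% + 1.77 × (7.7% − 1.0%)] = 9.941
Goldcrest: α = 20.0% − [1.0% + 1.20 × (7.7% − 1.0%)] = 10.960
Highest: Goldcrest (10.960).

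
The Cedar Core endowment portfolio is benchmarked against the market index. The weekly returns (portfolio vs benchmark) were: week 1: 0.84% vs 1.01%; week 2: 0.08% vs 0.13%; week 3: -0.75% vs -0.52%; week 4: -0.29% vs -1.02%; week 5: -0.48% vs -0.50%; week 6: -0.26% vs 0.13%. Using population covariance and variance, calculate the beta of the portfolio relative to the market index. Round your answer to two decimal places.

r̄p = -0.1433%,  r̄m = -0.1283%
Cov = Σ(rp − r̄p)(rm − r̄m) / 6 = 0.2734
Var(rm) = Σ(rm − r̄m)² / 6 = 0.4193
β = Cov / Var = 0.2734 / 0.4193 = 0.6520

0.65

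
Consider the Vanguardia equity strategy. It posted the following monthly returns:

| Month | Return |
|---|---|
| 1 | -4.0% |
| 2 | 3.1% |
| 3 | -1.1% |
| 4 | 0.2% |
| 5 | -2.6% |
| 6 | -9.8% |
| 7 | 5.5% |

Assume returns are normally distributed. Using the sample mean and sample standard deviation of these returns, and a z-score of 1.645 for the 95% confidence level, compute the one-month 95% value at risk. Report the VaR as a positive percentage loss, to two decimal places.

9.44

r̄ = (-4 + 3.1 − 1.1 + 0.2 − 2.6 − 9.8 + 5.5) / 7 = -8.70 / 7 = -1.2429%
Σ(r − r̄)² = 149.0971; sample σ = √(149.0971/6) = 4.9849%
VaR = −(r̄ − z·σ) = −(-1.2429 − 1.645 × 4.9849) = −(-9.4431) = 9.4431%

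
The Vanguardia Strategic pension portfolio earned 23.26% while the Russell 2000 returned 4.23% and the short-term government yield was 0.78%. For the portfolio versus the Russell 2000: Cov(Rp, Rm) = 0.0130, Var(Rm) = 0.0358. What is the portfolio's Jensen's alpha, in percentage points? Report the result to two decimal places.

21.23

β = Cov / Var = 0.0130 / 0.0358 = 0.3631
E[R] = Rf + β(Rm − Rf) = 0.78% + 0.3631 × (4.23% − 0.78%) = 2.0327%
α = Rp − E[R] = 23.26% − 2.0327% = 21.2273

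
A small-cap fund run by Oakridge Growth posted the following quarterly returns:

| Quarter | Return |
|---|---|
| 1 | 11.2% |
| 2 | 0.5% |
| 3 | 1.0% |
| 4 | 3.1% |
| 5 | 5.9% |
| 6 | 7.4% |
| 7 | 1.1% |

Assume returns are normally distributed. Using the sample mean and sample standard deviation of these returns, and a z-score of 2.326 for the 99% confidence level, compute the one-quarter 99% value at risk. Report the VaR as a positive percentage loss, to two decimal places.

5.03

r̄ = (11.2 + 0.5 + 1 + 3.1 + 5.9 + 7.4 + 1.1) / 7 = 30.20 / 7 = 4.3143%
Sample σ = √[Σ(r − r̄)² / 6] = √[96.7886 / 6] = √16.1314 = 4.0164%
VaR = −(r̄ − z·σ) = −(4.3143 − 2.326 × 4.0164) = −(-5.0278) = 5.0278%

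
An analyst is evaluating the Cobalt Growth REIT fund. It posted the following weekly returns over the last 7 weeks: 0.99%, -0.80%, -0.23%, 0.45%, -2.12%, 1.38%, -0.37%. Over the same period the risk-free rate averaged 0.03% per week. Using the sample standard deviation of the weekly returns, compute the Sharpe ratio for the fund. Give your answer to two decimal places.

μ = (0.99 − 0.8 − 0.23 + 0.45 − 2.12 + 1.38 − 0.37) / 7 = -0.1000%
Sample std dev = √[8.3412 / 6] = 1.1791%
Sharpe = (μ − rf) / σ = (-0.1000 − 0.03) / 1.1791 = -0.1300 / 1.1791 = -0.1103

-0.11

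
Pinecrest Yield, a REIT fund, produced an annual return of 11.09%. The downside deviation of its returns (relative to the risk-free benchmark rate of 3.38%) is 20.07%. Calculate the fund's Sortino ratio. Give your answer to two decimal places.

Sortino = (Rp − Rf) / σd = (11.09% − 3.38%) / 20.07% = 7.71% / 20.07% = 0.3842

0.38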